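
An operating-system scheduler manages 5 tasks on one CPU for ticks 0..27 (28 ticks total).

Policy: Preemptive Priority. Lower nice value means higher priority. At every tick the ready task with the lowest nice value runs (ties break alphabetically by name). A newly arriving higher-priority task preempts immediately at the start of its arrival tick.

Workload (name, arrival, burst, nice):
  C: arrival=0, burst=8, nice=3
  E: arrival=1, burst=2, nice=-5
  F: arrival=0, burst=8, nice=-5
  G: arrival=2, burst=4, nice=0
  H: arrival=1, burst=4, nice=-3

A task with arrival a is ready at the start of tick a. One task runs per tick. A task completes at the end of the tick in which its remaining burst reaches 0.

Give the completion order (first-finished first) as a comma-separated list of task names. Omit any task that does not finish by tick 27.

t=0: ready={C,F} → run F
t=1: ready={C,E,F,H} → run E
t=2: ready={C,E,F,G,H} → run E
t=3: ready={C,F,G,H} → run F
t=4: ready={C,F,G,H} → run F
t=5: ready={C,F,G,H} → run F
t=6: ready={C,F,G,H} → run F
t=7: ready={C,F,G,H} → run F
t=8: ready={C,F,G,H} → run F
t=9: ready={C,F,G,H} → run F
t=10: ready={C,G,H} → run H
t=11: ready={C,G,H} → run H
t=12: ready={C,G,H} → run H
t=13: ready={C,G,H} → run H
t=14: ready={C,G} → run G
t=15: ready={C,G} → run G
t=16: ready={C,G} → run G
t=17: ready={C,G} → run G
t=18: ready={C} → run C
t=19: ready={C} → run C
t=20: ready={C} → run C
t=21: ready={C} → run C
t=22: ready={C} → run C
t=23: ready={C} → run C
t=24: ready={C} → run C
t=25: ready={C} → run C
t=26: (idle)
t=27: (idle)

completion order = E, F, H, G, C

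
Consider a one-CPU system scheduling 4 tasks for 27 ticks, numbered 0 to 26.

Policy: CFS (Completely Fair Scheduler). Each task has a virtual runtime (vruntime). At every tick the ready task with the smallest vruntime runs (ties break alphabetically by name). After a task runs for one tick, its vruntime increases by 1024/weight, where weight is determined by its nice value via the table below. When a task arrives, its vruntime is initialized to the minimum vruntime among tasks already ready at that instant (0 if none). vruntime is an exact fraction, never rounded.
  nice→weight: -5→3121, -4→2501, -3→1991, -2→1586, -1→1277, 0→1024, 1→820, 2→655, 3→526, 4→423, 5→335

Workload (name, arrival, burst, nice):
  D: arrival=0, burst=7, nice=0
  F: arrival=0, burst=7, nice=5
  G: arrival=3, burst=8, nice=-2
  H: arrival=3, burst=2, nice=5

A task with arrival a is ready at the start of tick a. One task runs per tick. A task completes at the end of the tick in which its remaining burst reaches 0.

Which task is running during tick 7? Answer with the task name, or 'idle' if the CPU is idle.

t=0: vr[D=0 F=0] → run D
t=1: vr[D=1 F=0] → run F
t=2: vr[D=1 F=1024/335] → run D
t=3: vr[D=2 F=1024/335 G=2 H=2] → run D
t=4: vr[D=3 F=1024/335 G=2 H=2] → run G
t=5: vr[D=3 F=1024/335 G=2098/793 H=2] → run H
t=6: vr[D=3 F=1024/335 G=2098/793 H=1694/335] → run G
t=7: vr[D=3 F=1024/335 G=2610/793 H=1694/335] → run D
t=8: vr[D=4 F=1024/335 G=2610/793 H=1694/335] → run F
t=9: vr[D=4 F=2048/335 G=2610/793 H=1694/335] → run G
t=10: vr[D=4 F=2048/335 G=3122/793 H=1694/335] → run G
t=11: vr[D=4 F=2048/335 G=3634/793 H=1694/335] → run D
t=12: vr[D=5 F=2048/335 G=3634/793 H=1694/335] → run G
t=13: vr[D=5 F=2048/335 G=4146/793 H=1694/335] → run D
t=14: vr[D=6 F=2048/335 G=4146/793 H=1694/335] → run H
t=15: vr[D=6 F=2048/335 G=4146/793] → run G
t=16: vr[D=6 F=2048/335 G=4658/793] → run G
t=17: vr[D=6 F=2048/335 G=5170/793] → run D
t=18: vr[F=2048/335 G=5170/793] → run F
t=19: vr[F=3072/335 G=5170/793] → run G
t=20: vr[F=3072/335] → run F
t=21: vr[F=4096/335] → run F
t=22: vr[F=1024/67] → run F
t=23: vr[F=6144/335] → run F
t=24: (idle)
t=25: (idle)
t=26: (idle)

running at tick 7 = D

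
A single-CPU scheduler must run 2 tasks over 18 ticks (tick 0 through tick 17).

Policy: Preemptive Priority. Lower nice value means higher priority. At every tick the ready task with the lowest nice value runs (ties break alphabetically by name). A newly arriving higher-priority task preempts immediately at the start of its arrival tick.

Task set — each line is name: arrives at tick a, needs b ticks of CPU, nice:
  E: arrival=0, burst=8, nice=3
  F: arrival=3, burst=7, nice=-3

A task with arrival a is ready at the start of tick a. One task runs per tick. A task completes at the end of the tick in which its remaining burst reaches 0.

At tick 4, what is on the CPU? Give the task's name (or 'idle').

running at tick 4 = F

t=0: ready={E} → run E
t=1: ready={E} → run E
t=2: ready={E} → run E
t=3: ready={E,F} → run F
t=4: ready={E,F} → run F
t=5: ready={E,F} → run F
t=6: ready={E,F} → run F
t=7: ready={E,F} → run F
t=8: ready={E,F} → run F
t=9: ready={E,F} → run F
t=10: ready={E} → run E
t=11: ready={E} → run E
t=12: ready={E} → run E
t=13: ready={E} → run E
t=14: ready={E} → run E
t=15: (idle)
t=16: (idle)
t=17: (idle)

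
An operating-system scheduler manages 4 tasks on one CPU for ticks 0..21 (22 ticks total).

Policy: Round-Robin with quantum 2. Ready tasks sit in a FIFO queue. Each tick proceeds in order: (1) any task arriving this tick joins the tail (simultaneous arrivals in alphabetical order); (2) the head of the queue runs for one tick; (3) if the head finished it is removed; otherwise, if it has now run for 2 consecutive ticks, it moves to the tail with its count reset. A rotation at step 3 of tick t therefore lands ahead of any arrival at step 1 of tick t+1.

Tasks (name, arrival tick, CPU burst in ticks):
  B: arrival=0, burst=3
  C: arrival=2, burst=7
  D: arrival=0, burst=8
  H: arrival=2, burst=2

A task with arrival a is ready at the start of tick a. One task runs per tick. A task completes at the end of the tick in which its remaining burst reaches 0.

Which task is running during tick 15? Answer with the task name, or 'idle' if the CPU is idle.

t=0: queue=[B,D] q_used=0 → run B
t=1: queue=[B,D] q_used=1 → run B
t=2: queue=[D,B,C,H] q_used=0 → run D
t=3: queue=[D,B,C,H] q_used=1 → run D
t=4: queue=[B,C,H,D] q_used=0 → run B
t=5: queue=[C,H,D] q_used=0 → run C
t=6: queue=[C,H,D] q_used=1 → run C
t=7: queue=[H,D,C] q_used=0 → run H
t=8: queue=[H,D,C] q_used=1 → run H
t=9: queue=[D,C] q_used=0 → run D
t=10: queue=[D,C] q_used=1 → run D
t=11: queue=[C,D] q_used=0 → run C
t=12: queue=[C,D] q_used=1 → run C
t=13: queue=[D,C] q_used=0 → run D
t=14: queue=[D,C] q_used=1 → run D
t=15: queue=[C,D] q_used=0 → run C
t=16: queue=[C,D] q_used=1 → run C
t=17: queue=[D,C] q_used=0 → run D
t=18: queue=[D,C] q_used=1 → run D
t=19: queue=[C] q_used=0 → run C
t=20: (idle)
t=21: (idle)

running at tick 15 = C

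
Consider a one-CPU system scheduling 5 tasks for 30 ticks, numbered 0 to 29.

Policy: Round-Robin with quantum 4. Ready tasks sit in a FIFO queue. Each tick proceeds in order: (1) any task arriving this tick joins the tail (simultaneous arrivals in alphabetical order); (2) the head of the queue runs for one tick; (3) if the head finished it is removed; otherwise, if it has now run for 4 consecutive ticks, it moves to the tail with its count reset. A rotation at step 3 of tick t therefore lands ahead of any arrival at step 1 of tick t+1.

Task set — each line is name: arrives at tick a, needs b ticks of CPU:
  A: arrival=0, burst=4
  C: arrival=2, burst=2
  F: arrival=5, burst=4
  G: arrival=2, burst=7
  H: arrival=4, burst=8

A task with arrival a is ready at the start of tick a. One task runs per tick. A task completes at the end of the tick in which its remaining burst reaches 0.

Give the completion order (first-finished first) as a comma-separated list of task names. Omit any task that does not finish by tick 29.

completion order = A, C, F, G, H

t=0: queue=[A] q_used=0 → run A
t=1: queue=[A] q_used=1 → run A
t=2: queue=[A,C,G] q_used=2 → run A
t=3: queue=[A,C,G] q_used=3 → run A
t=4: queue=[C,G,H] q_used=0 → run C
t=5: queue=[C,G,H,F] q_used=1 → run C
t=6: queue=[G,H,F] q_used=0 → run G
t=7: queue=[G,H,F] q_used=1 → run G
t=8: queue=[G,H,F] q_used=2 → run G
t=9: queue=[G,H,F] q_used=3 → run G
t=10: queue=[H,F,G] q_used=0 → run H
t=11: queue=[H,F,G] q_used=1 → run H
t=12: queue=[H,F,G] q_used=2 → run H
t=13: queue=[H,F,G] q_used=3 → run H
t=14: queue=[F,G,H] q_used=0 → run F
t=15: queue=[F,G,H] q_used=1 → run F
t=16: queue=[F,G,H] q_used=2 → run F
t=17: queue=[F,G,H] q_used=3 → run F
t=18: queue=[G,H] q_used=0 → run G
t=19: queue=[G,H] q_used=1 → run G
t=20: queue=[G,H] q_used=2 → run G
t=21: queue=[H] q_used=0 → run H
t=22: queue=[H] q_used=1 → run H
t=23: queue=[H] q_used=2 → run H
t=24: queue=[H] q_used=3 → run H
t=25: (idle)
t=26: (idle)
t=27: (idle)
t=28: (idle)
t=29: (idle)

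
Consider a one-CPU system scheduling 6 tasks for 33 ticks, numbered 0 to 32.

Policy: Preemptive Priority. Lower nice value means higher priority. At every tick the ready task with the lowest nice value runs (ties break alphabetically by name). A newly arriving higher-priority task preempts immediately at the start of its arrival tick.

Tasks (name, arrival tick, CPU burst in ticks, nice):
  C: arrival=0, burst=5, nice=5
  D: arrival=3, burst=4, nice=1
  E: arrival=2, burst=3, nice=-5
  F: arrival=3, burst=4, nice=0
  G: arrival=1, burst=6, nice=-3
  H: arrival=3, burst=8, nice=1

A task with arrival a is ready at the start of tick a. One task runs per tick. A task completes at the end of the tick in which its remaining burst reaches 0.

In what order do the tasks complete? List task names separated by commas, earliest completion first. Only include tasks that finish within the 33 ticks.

completion order = E, G, F, D, H, C

t=0: ready={C} → run C
t=1: ready={C,G} → run G
t=2: ready={C,E,G} → run E
t=3: ready={C,D,E,F,G,H} → run E
t=4: ready={C,D,E,F,G,H} → run E
t=5: ready={C,D,F,G,H} → run G
t=6: ready={C,D,F,G,H} → run G
t=7: ready={C,D,F,G,H} → run G
t=8: ready={C,D,F,G,H} → run G
t=9: ready={C,D,F,G,H} → run G
t=10: ready={C,D,F,H} → run F
t=11: ready={C,D,F,H} → run F
t=12: ready={C,D,F,H} → run F
t=13: ready={C,D,F,H} → run F
t=14: ready={C,D,H} → run D
t=15: ready={C,D,H} → run D
t=16: ready={C,D,H} → run D
t=17: ready={C,D,H} → run D
t=18: ready={C,H} → run H
t=19: ready={C,H} → run H
t=20: ready={C,H} → run H
t=21: ready={C,H} → run H
t=22: ready={C,H} → run H
t=23: ready={C,H} → run H
t=24: ready={C,H} → run H
t=25: ready={C,H} → run H
t=26: ready={C} → run C
t=27: ready={C} → run C
t=28: ready={C} → run C
t=29: ready={C} → run C
t=30: (idle)
t=31: (idle)
t=32: (idle)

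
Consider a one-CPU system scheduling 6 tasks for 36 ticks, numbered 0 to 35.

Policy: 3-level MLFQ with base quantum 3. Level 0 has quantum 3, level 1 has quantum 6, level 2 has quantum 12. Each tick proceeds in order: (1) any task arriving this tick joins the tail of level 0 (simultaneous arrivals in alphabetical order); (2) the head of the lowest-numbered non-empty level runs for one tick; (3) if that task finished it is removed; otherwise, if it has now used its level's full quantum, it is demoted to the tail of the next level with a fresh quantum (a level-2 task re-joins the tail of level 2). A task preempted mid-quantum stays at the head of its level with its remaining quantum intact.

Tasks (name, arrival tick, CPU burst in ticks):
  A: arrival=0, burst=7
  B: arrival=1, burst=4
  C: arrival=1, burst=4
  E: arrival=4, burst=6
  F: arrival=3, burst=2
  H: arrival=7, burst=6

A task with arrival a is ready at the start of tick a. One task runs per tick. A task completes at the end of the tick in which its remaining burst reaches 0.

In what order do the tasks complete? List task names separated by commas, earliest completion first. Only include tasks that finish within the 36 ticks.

completion order = F, A, B, C, E, H

t=0: L0/L1/L2 = A/-/- → run A
t=1: L0/L1/L2 = ABC/-/- → run A
t=2: L0/L1/L2 = ABC/-/- → run A
t=3: L0/L1/L2 = BCF/A/- → run B
t=4: L0/L1/L2 = BCFE/A/- → run B
t=5: L0/L1/L2 = BCFE/A/- → run B
t=6: L0/L1/L2 = CFE/AB/- → run C
t=7: L0/L1/L2 = CFEH/AB/- → run C
t=8: L0/L1/L2 = CFEH/AB/- → run C
t=9: L0/L1/L2 = FEH/ABC/- → run F
t=10: L0/L1/L2 = FEH/ABC/- → run F
t=11: L0/L1/L2 = EH/ABC/- → run E
t=12: L0/L1/L2 = EH/ABC/- → run E
t=13: L0/L1/L2 = EH/ABC/- → run E
t=14: L0/L1/L2 = H/ABCE/- → run H
t=15: L0/L1/L2 = H/ABCE/- → run H
t=16: L0/L1/L2 = H/ABCE/- → run H
t=17: L0/L1/L2 = -/ABCEH/- → run A
t=18: L0/L1/L2 = -/ABCEH/- → run A
t=19: L0/L1/L2 = -/ABCEH/- → run A
t=20: L0/L1/L2 = -/ABCEH/- → run A
t=21: L0/L1/L2 = -/BCEH/- → run B
t=22: L0/L1/L2 = -/CEH/- → run C
t=23: L0/L1/L2 = -/EH/- → run E
t=24: L0/L1/L2 = -/EH/- → run E
t=25: L0/L1/L2 = -/EH/- → run E
t=26: L0/L1/L2 = -/H/- → run H
t=27: L0/L1/L2 = -/H/- → run H
t=28: L0/L1/L2 = -/H/- → run H
t=29: (idle)
t=30: (idle)
t=31: (idle)
t=32: (idle)
t=33: (idle)
t=34: (idle)
t=35: (idle)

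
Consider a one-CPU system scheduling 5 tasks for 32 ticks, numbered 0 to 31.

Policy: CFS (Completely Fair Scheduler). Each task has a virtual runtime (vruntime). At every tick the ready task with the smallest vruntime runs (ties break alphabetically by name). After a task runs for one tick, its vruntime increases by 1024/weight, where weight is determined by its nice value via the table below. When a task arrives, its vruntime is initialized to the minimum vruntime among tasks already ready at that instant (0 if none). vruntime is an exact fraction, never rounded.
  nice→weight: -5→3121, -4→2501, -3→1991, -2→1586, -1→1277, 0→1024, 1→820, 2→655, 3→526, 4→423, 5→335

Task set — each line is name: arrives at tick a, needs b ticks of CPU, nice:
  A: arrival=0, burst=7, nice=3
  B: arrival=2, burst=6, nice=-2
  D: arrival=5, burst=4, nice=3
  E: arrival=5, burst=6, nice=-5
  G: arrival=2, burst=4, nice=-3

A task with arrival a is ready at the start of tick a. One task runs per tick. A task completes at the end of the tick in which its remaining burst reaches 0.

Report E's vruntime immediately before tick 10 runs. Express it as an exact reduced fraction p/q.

t=0: vr[A=0] → run A
t=1: vr[A=512/263] → run A
t=2: vr[A=1024/263 B=1024/263 G=1024/263] → run A
t=3: vr[A=1536/263 B=1024/263 G=1024/263] → run B
t=4: vr[A=1536/263 B=946688/208559 G=1024/263] → run G
t=5: vr[A=1536/263 B=946688/208559 D=2308096/523633 E=2308096/523633 G=2308096/523633] → run D
t=6: vr[A=1536/263 B=946688/208559 D=3327488/523633 E=2308096/523633 G=2308096/523633] → run E
t=7: vr[A=1536/263 B=946688/208559 D=3327488/523633 E=7739767808/1634258593 G=2308096/523633] → run G
t=8: vr[A=1536/263 B=946688/208559 D=3327488/523633 E=7739767808/1634258593 G=2577408/523633] → run B
t=9: vr[A=1536/263 B=1081344/208559 D=3327488/523633 E=7739767808/1634258593 G=2577408/523633] → run E
t=10: vr[A=1536/263 B=1081344/208559 D=3327488/523633 E=8275968000/1634258593 G=2577408/523633] → run G
t=11: vr[A=1536/263 B=1081344/208559 D=3327488/523633 E=8275968000/1634258593 G=2846720/523633] → run E
t=12: vr[A=1536/263 B=1081344/208559 D=3327488/523633 E=8812168192/1634258593 G=2846720/523633] → run B
t=13: vr[A=1536/263 B=1216000/208559 D=3327488/523633 E=8812168192/1634258593 G=2846720/523633] → run E
t=14: vr[A=1536/263 B=1216000/208559 D=3327488/523633 E=9348368384/1634258593 G=2846720/523633] → run G
t=15: vr[A=1536/263 B=1216000/208559 D=3327488/523633 E=9348368384/1634258593] → run E
t=16: vr[A=1536/263 B=1216000/208559 D=3327488/523633 E=9884568576/1634258593] → run B
t=17: vr[A=1536/263 B=1350656/208559 D=3327488/523633 E=9884568576/1634258593] → run A
t=18: vr[A=2048/263 B=1350656/208559 D=3327488/523633 E=9884568576/1634258593] → run E
t=19: vr[A=2048/263 B=1350656/208559 D=3327488/523633] → run D
t=20: vr[A=2048/263 B=1350656/208559 D=4346880/523633] → run B
t=21: vr[A=2048/263 B=1485312/208559 D=4346880/523633] → run B
t=22: vr[A=2048/263 D=4346880/523633] → run A
t=23: vr[A=2560/263 D=4346880/523633] → run D
t=24: vr[A=2560/263 D=5366272/523633] → run A
t=25: vr[A=3072/263 D=5366272/523633] → run D
t=26: vr[A=3072/263] → run A
t=27: (idle)
t=28: (idle)
t=29: (idle)
t=30: (idle)
t=31: (idle)

vruntime(E, start of tick 10) = 8275968000/1634258593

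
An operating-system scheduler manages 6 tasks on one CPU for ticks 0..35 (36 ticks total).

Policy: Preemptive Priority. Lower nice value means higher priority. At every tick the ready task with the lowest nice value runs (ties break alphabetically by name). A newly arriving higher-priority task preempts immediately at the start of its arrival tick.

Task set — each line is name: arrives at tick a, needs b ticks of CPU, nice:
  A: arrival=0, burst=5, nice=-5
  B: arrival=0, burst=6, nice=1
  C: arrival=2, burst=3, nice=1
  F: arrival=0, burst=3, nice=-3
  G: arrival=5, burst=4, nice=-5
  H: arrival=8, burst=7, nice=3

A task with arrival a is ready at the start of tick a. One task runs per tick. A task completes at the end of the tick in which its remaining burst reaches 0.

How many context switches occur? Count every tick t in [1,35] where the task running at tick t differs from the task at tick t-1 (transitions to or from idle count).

context switches = 6

t=0: ready={A,B,F} → run A
t=1: ready={A,B,F} → run A
t=2: ready={A,B,C,F} → run A
t=3: ready={A,B,C,F} → run A
t=4: ready={A,B,C,F} → run A
t=5: ready={B,C,F,G} → run G
t=6: ready={B,C,F,G} → run G
t=7: ready={B,C,F,G} → run G
t=8: ready={B,C,F,G,H} → run G
t=9: ready={B,C,F,H} → run F
t=10: ready={B,C,F,H} → run F
t=11: ready={B,C,F,H} → run F
t=12: ready={B,C,H} → run B
t=13: ready={B,C,H} → run B
t=14: ready={B,C,H} → run B
t=15: ready={B,C,H} → run B
t=16: ready={B,C,H} → run B
t=17: ready={B,C,H} → run B
t=18: ready={C,H} → run C
t=19: ready={C,H} → run C
t=20: ready={C,H} → run C
t=21: ready={H} → run H
t=22: ready={H} → run H
t=23: ready={H} → run H
t=24: ready={H} → run H
t=25: ready={H} → run H
t=26: ready={H} → run H
t=27: ready={H} → run H
t=28: (idle)
t=29: (idle)
t=30: (idle)
t=31: (idle)
t=32: (idle)
t=33: (idle)
t=34: (idle)
t=35: (idle)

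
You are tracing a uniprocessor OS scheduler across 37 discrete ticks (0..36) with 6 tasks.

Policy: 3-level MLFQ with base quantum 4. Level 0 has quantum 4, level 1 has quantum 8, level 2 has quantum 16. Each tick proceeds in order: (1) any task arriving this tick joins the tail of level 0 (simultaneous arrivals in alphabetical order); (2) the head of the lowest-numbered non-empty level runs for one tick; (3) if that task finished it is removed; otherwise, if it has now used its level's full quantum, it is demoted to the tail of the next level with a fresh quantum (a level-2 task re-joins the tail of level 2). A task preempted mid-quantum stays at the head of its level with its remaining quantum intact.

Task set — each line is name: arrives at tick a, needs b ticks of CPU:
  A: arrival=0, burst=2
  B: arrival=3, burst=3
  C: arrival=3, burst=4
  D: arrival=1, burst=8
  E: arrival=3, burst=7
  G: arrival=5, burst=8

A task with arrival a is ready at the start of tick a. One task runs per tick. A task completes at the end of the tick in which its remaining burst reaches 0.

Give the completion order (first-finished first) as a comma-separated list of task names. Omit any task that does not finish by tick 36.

t=0: L0/L1/L2 = A/-/- → run A
t=1: L0/L1/L2 = AD/-/- → run A
t=2: L0/L1/L2 = D/-/- → run D
t=3: L0/L1/L2 = DBCE/-/- → run D
t=4: L0/L1/L2 = DBCE/-/- → run D
t=5: L0/L1/L2 = DBCEG/-/- → run D
t=6: L0/L1/L2 = BCEG/D/- → run B
t=7: L0/L1/L2 = BCEG/D/- → run B
t=8: L0/L1/L2 = BCEG/D/- → run B
t=9: L0/L1/L2 = CEG/D/- → run C
t=10: L0/L1/L2 = CEG/D/- → run C
t=11: L0/L1/L2 = CEG/D/- → run C
t=12: L0/L1/L2 = CEG/D/- → run C
t=13: L0/L1/L2 = EG/D/- → run E
t=14: L0/L1/L2 = EG/D/- → run E
t=15: L0/L1/L2 = EG/D/- → run E
t=16: L0/L1/L2 = EG/D/- → run E
t=17: L0/L1/L2 = G/DE/- → run G
t=18: L0/L1/L2 = G/DE/- → run G
t=19: L0/L1/L2 = G/DE/- → run G
t=20: L0/L1/L2 = G/DE/- → run G
t=21: L0/L1/L2 = -/DEG/- → run D
t=22: L0/L1/L2 = -/DEG/- → run D
t=23: L0/L1/L2 = -/DEG/- → run D
t=24: L0/L1/L2 = -/DEG/- → run D
t=25: L0/L1/L2 = -/EG/- → run E
t=26: L0/L1/L2 = -/EG/- → run E
t=27: L0/L1/L2 = -/EG/- → run E
t=28: L0/L1/L2 = -/G/- → run G
t=29: L0/L1/L2 = -/G/- → run G
t=30: L0/L1/L2 = -/G/- → run G
t=31: L0/L1/L2 = -/G/- → run G
t=32: (idle)
t=33: (idle)
t=34: (idle)
t=35: (idle)
t=36: (idle)

completion order = A, B, C, D, E, G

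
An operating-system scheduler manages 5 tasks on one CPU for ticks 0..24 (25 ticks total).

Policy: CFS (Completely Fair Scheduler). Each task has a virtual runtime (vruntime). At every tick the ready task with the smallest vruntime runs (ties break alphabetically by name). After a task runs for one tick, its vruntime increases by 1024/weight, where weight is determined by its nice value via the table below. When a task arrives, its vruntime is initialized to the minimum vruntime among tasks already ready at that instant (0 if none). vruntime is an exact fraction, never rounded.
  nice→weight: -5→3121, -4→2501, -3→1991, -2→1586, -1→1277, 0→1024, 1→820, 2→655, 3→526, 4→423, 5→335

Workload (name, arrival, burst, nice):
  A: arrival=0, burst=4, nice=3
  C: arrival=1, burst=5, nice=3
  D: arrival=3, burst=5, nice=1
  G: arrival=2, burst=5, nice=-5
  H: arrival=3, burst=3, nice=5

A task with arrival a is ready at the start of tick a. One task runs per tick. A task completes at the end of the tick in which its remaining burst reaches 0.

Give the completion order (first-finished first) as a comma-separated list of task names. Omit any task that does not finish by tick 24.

completion order = G, A, D, H, C

t=0: vr[A=0] → run A
t=1: vr[A=512/263 C=512/263] → run A
t=2: vr[A=1024/263 C=512/263 G=512/263] → run C
t=3: vr[A=1024/263 C=1024/263 D=512/263 G=512/263 H=512/263] → run D
t=4: vr[A=1024/263 C=1024/263 D=172288/53915 G=512/263 H=512/263] → run G
t=5: vr[A=1024/263 C=1024/263 D=172288/53915 G=1867264/820823 H=512/263] → run H
t=6: vr[A=1024/263 C=1024/263 D=172288/53915 G=1867264/820823 H=440832/88105] → run G
t=7: vr[A=1024/263 C=1024/263 D=172288/53915 G=2136576/820823 H=440832/88105] → run G
t=8: vr[A=1024/263 C=1024/263 D=172288/53915 G=2405888/820823 H=440832/88105] → run G
t=9: vr[A=1024/263 C=1024/263 D=172288/53915 G=2675200/820823 H=440832/88105] → run D
t=10: vr[A=1024/263 C=1024/263 D=239616/53915 G=2675200/820823 H=440832/88105] → run G
t=11: vr[A=1024/263 C=1024/263 D=239616/53915 H=440832/88105] → run A
t=12: vr[A=1536/263 C=1024/263 D=239616/53915 H=440832/88105] → run C
t=13: vr[A=1536/263 C=1536/263 D=239616/53915 H=440832/88105] → run D
t=14: vr[A=1536/263 C=1536/263 D=306944/53915 H=440832/88105] → run H
t=15: vr[A=1536/263 C=1536/263 D=306944/53915 H=710144/88105] → run D
t=16: vr[A=1536/263 C=1536/263 D=374272/53915 H=710144/88105] → run A
t=17: vr[C=1536/263 D=374272/53915 H=710144/88105] → run C
t=18: vr[C=2048/263 D=374272/53915 H=710144/88105] → run D
t=19: vr[C=2048/263 H=710144/88105] → run C
t=20: vr[C=2560/263 H=710144/88105] → run H
t=21: vr[C=2560/263] → run C
t=22: (idle)
t=23: (idle)
t=24: (idle)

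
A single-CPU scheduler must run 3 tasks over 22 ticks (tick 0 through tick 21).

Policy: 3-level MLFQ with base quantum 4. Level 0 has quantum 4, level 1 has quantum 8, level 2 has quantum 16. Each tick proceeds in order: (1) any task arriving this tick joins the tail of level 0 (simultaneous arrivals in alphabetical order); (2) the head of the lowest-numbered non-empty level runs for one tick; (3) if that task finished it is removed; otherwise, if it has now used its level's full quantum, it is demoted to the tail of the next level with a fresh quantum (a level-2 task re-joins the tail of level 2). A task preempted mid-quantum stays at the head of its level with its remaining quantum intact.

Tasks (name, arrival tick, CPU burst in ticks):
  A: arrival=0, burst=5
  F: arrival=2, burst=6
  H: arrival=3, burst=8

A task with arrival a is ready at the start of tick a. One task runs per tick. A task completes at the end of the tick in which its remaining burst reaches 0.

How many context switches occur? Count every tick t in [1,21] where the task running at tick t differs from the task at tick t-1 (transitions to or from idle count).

context switches = 6

t=0: L0/L1/L2 = A/-/- → run A
t=1: L0/L1/L2 = A/-/- → run A
t=2: L0/L1/L2 = AF/-/- → run A
t=3: L0/L1/L2 = AFH/-/- → run A
t=4: L0/L1/L2 = FH/A/- → run F
t=5: L0/L1/L2 = FH/A/- → run F
t=6: L0/L1/L2 = FH/A/- → run F
t=7: L0/L1/L2 = FH/A/- → run F
t=8: L0/L1/L2 = H/AF/- → run H
t=9: L0/L1/L2 = H/AF/- → run H
t=10: L0/L1/L2 = H/AF/- → run H
t=11: L0/L1/L2 = H/AF/- → run H
t=12: L0/L1/L2 = -/AFH/- → run A
t=13: L0/L1/L2 = -/FH/- → run F
t=14: L0/L1/L2 = -/FH/- → run F
t=15: L0/L1/L2 = -/H/- → run H
t=16: L0/L1/L2 = -/H/- → run H
t=17: L0/L1/L2 = -/H/- → run H
t=18: L0/L1/L2 = -/H/- → run H
t=19: (idle)
t=20: (idle)
t=21: (idle)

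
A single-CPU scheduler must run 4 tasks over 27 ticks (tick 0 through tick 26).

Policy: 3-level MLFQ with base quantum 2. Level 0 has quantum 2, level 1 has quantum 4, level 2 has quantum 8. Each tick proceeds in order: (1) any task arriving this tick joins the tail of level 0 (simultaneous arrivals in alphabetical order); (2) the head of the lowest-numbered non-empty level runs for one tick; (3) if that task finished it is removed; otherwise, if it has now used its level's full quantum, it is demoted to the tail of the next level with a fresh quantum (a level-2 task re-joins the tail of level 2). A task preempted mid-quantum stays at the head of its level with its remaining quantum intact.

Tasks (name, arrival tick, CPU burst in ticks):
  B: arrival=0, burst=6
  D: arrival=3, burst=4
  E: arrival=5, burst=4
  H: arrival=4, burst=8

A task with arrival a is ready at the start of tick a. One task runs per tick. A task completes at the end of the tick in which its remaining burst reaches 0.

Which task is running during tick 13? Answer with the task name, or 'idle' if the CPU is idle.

t=0: L0/L1/L2 = B/-/- → run B
t=1: L0/L1/L2 = B/-/- → run B
t=2: L0/L1/L2 = -/B/- → run B
t=3: L0/L1/L2 = D/B/- → run D
t=4: L0/L1/L2 = DH/B/- → run D
t=5: L0/L1/L2 = HE/BD/- → run H
t=6: L0/L1/L2 = HE/BD/- → run H
t=7: L0/L1/L2 = E/BDH/- → run E
t=8: L0/L1/L2 = E/BDH/- → run E
t=9: L0/L1/L2 = -/BDHE/- → run B
t=10: L0/L1/L2 = -/BDHE/- → run B
t=11: L0/L1/L2 = -/BDHE/- → run B
t=12: L0/L1/L2 = -/DHE/- → run D
t=13: L0/L1/L2 = -/DHE/- → run D
t=14: L0/L1/L2 = -/HE/- → run H
t=15: L0/L1/L2 = -/HE/- → run H
t=16: L0/L1/L2 = -/HE/- → run H
t=17: L0/L1/L2 = -/HE/- → run H
t=18: L0/L1/L2 = -/E/H → run E
t=19: L0/L1/L2 = -/E/H → run E
t=20: L0/L1/L2 = -/-/H → run H
t=21: L0/L1/L2 = -/-/H → run H
t=22: (idle)
t=23: (idle)
t=24: (idle)
t=25: (idle)
t=26: (idle)

running at tick 13 = D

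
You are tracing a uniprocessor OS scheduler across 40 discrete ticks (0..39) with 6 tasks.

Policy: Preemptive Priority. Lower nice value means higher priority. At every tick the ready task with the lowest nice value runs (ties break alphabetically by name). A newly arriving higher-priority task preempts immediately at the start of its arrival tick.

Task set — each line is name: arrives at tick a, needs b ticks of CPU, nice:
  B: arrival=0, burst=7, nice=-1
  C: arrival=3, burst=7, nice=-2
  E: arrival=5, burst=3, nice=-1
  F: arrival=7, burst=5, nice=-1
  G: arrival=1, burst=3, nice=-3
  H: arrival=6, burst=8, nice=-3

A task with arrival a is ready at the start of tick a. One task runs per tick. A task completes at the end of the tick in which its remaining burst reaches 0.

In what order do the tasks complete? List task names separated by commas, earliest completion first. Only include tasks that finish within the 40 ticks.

completion order = G, H, C, B, E, F

t=0: ready={B} → run B
t=1: ready={B,G} → run G
t=2: ready={B,G} → run G
t=3: ready={B,C,G} → run G
t=4: ready={B,C} → run C
t=5: ready={B,C,E} → run C
t=6: ready={B,C,E,H} → run H
t=7: ready={B,C,E,F,H} → run H
t=8: ready={B,C,E,F,H} → run H
t=9: ready={B,C,E,F,H} → run H
t=10: ready={B,C,E,F,H} → run H
t=11: ready={B,C,E,F,H} → run H
t=12: ready={B,C,E,F,H} → run H
t=13: ready={B,C,E,F,H} → run H
t=14: ready={B,C,E,F} → run C
t=15: ready={B,C,E,F} → run C
t=16: ready={B,C,E,F} → run C
t=17: ready={B,C,E,F} → run C
t=18: ready={B,C,E,F} → run C
t=19: ready={B,E,F} → run B
t=20: ready={B,E,F} → run B
t=21: ready={B,E,F} → run B
t=22: ready={B,E,F} → run B
t=23: ready={B,E,F} → run B
t=24: ready={B,E,F} → run B
t=25: ready={E,F} → run E
t=26: ready={E,F} → run E
t=27: ready={E,F} → run E
t=28: ready={F} → run F
t=29: ready={F} → run F
t=30: ready={F} → run F
t=31: ready={F} → run F
t=32: ready={F} → run F
t=33: (idle)
t=34: (idle)
t=35: (idle)
t=36: (idle)
t=37: (idle)
t=38: (idle)
t=39: (idle)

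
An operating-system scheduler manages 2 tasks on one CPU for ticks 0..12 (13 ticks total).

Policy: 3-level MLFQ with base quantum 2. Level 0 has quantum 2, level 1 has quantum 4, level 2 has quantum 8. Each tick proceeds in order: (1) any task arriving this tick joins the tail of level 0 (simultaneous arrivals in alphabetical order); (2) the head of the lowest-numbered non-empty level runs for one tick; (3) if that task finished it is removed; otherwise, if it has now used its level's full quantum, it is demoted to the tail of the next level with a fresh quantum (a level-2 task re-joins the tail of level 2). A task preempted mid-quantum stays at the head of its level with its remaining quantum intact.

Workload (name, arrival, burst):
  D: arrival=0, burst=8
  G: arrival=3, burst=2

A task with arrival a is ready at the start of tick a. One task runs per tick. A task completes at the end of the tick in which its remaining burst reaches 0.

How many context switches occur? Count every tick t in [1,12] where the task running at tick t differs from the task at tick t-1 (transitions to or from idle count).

t=0: L0/L1/L2 = D/-/- → run D
t=1: L0/L1/L2 = D/-/- → run D
t=2: L0/L1/L2 = -/D/- → run D
t=3: L0/L1/L2 = G/D/- → run G
t=4: L0/L1/L2 = G/D/- → run G
t=5: L0/L1/L2 = -/D/- → run D
t=6: L0/L1/L2 = -/D/- → run D
t=7: L0/L1/L2 = -/D/- → run D
t=8: L0/L1/L2 = -/-/D → run D
t=9: L0/L1/L2 = -/-/D → run D
t=10: (idle)
t=11: (idle)
t=12: (idle)

context switches = 3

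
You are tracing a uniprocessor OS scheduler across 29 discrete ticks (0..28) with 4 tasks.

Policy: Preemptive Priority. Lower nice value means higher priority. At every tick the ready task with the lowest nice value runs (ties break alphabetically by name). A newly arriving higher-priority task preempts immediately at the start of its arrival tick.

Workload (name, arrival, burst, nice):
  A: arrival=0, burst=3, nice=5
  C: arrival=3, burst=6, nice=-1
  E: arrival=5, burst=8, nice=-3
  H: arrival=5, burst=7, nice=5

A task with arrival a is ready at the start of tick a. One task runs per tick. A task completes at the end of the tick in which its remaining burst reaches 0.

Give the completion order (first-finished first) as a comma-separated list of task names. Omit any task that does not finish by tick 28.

t=0: ready={A} → run A
t=1: ready={A} → run A
t=2: ready={A} → run A
t=3: ready={C} → run C
t=4: ready={C} → run C
t=5: ready={C,E,H} → run E
t=6: ready={C,E,H} → run E
t=7: ready={C,E,H} → run E
t=8: ready={C,E,H} → run E
t=9: ready={C,E,H} → run E
t=10: ready={C,E,H} → run E
t=11: ready={C,E,H} → run E
t=12: ready={C,E,H} → run E
t=13: ready={C,H} → run C
t=14: ready={C,H} → run C
t=15: ready={C,H} → run C
t=16: ready={C,H} → run C
t=17: ready={H} → run H
t=18: ready={H} → run H
t=19: ready={H} → run H
t=20: ready={H} → run H
t=21: ready={H} → run H
t=22: ready={H} → run H
t=23: ready={H} → run H
t=24: (idle)
t=25: (idle)
t=26: (idle)
t=27: (idle)
t=28: (idle)

completion order = A, E, C, H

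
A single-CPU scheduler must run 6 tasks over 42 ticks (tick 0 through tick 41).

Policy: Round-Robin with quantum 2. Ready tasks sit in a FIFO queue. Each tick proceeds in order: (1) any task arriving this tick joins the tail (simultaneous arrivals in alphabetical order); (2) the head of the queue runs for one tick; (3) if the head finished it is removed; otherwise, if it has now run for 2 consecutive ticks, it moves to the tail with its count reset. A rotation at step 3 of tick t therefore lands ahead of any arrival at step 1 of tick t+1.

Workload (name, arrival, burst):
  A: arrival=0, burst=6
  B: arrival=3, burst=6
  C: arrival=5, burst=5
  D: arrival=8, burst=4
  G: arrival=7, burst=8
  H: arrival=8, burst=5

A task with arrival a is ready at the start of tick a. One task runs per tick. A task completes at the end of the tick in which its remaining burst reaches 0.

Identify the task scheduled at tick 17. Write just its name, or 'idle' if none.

t=0: queue=[A] q_used=0 → run A
t=1: queue=[A] q_used=1 → run A
t=2: queue=[A] q_used=0 → run A
t=3: queue=[A,B] q_used=1 → run A
t=4: queue=[B,A] q_used=0 → run B
t=5: queue=[B,A,C] q_used=1 → run B
t=6: queue=[A,C,B] q_used=0 → run A
t=7: queue=[A,C,B,G] q_used=1 → run A
t=8: queue=[C,B,G,D,H] q_used=0 → run C
t=9: queue=[C,B,G,D,H] q_used=1 → run C
t=10: queue=[B,G,D,H,C] q_used=0 → run B
t=11: queue=[B,G,D,H,C] q_used=1 → run B
t=12: queue=[G,D,H,C,B] q_used=0 → run G
t=13: queue=[G,D,H,C,B] q_used=1 → run G
t=14: queue=[D,H,C,B,G] q_used=0 → run D
t=15: queue=[D,H,C,B,G] q_used=1 → run D
t=16: queue=[H,C,B,G,D] q_used=0 → run H
t=17: queue=[H,C,B,G,D] q_used=1 → run H
t=18: queue=[C,B,G,D,H] q_used=0 → run C
t=19: queue=[C,B,G,D,H] q_used=1 → run C
t=20: queue=[B,G,D,H,C] q_used=0 → run B
t=21: queue=[B,G,D,H,C] q_used=1 → run B
t=22: queue=[G,D,H,C] q_used=0 → run G
t=23: queue=[G,D,H,C] q_used=1 → run G
t=24: queue=[D,H,C,G] q_used=0 → run D
t=25: queue=[D,H,C,G] q_used=1 → run D
t=26: queue=[H,C,G] q_used=0 → run H
t=27: queue=[H,C,G] q_used=1 → run H
t=28: queue=[C,G,H] q_used=0 → run C
t=29: queue=[G,H] q_used=0 → run G
t=30: queue=[G,H] q_used=1 → run G
t=31: queue=[H,G] q_used=0 → run H
t=32: queue=[G] q_used=0 → run G
t=33: queue=[G] q_used=1 → run G
t=34: (idle)
t=35: (idle)
t=36: (idle)
t=37: (idle)
t=38: (idle)
t=39: (idle)
t=40: (idle)
t=41: (idle)

running at tick 17 = H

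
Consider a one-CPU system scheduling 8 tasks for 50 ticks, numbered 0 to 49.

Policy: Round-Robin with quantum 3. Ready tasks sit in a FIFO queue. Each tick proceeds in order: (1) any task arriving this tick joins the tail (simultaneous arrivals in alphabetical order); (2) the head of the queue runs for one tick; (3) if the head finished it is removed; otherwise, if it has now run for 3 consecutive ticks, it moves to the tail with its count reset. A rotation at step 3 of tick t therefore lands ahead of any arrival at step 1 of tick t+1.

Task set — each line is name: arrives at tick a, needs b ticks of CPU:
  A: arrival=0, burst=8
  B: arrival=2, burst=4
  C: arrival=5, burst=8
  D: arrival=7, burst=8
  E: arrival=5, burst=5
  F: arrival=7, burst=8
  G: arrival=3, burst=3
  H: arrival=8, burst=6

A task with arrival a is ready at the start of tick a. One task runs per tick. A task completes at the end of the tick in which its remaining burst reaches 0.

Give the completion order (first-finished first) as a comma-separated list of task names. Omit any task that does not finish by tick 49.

completion order = G, B, A, E, H, C, D, F

t=0: queue=[A] q_used=0 → run A
t=1: queue=[A] q_used=1 → run A
t=2: queue=[A,B] q_used=2 → run A
t=3: queue=[B,A,G] q_used=0 → run B
t=4: queue=[B,A,G] q_used=1 → run B
t=5: queue=[B,A,G,C,E] q_used=2 → run B
t=6: queue=[A,G,C,E,B] q_used=0 → run A
t=7: queue=[A,G,C,E,B,D,F] q_used=1 → run A
t=8: queue=[A,G,C,E,B,D,F,H] q_used=2 → run A
t=9: queue=[G,C,E,B,D,F,H,A] q_used=0 → run G
t=10: queue=[G,C,E,B,D,F,H,A] q_used=1 → run G
t=11: queue=[G,C,E,B,D,F,H,A] q_used=2 → run G
t=12: queue=[C,E,B,D,F,H,A] q_used=0 → run C
t=13: queue=[C,E,B,D,F,H,A] q_used=1 → run C
t=14: queue=[C,E,B,D,F,H,A] q_used=2 → run C
t=15: queue=[E,B,D,F,H,A,C] q_used=0 → run E
t=16: queue=[E,B,D,F,H,A,C] q_used=1 → run E
t=17: queue=[E,B,D,F,H,A,C] q_used=2 → run E
t=18: queue=[B,D,F,H,A,C,E] q_used=0 → run B
t=19: queue=[D,F,H,A,C,E] q_used=0 → run D
t=20: queue=[D,F,H,A,C,E] q_used=1 → run D
t=21: queue=[D,F,H,A,C,E] q_used=2 → run D
t=22: queue=[F,H,A,C,E,D] q_used=0 → run F
t=23: queue=[F,H,A,C,E,D] q_used=1 → run F
t=24: queue=[F,H,A,C,E,D] q_used=2 → run F
t=25: queue=[H,A,C,E,D,F] q_used=0 → run H
t=26: queue=[H,A,C,E,D,F] q_used=1 → run H
t=27: queue=[H,A,C,E,D,F] q_used=2 → run H
t=28: queue=[A,C,E,D,F,H] q_used=0 → run A
t=29: queue=[A,C,E,D,F,H] q_used=1 → run A
t=30: queue=[C,E,D,F,H] q_used=0 → run C
t=31: queue=[C,E,D,F,H] q_used=1 → run C
t=32: queue=[C,E,D,F,H] q_used=2 → run C
t=33: queue=[E,D,F,H,C] q_used=0 → run E
t=34: queue=[E,D,F,H,C] q_used=1 → run E
t=35: queue=[D,F,H,C] q_used=0 → run D
t=36: queue=[D,F,H,C] q_used=1 → run D
t=37: queue=[D,F,H,C] q_used=2 → run D
t=38: queue=[F,H,C,D] q_used=0 → run F
t=39: queue=[F,H,C,D] q_used=1 → run F
t=40: queue=[F,H,C,D] q_used=2 → run F
t=41: queue=[H,C,D,F] q_used=0 → run H
t=42: queue=[H,C,D,F] q_used=1 → run H
t=43: queue=[H,C,D,F] q_used=2 → run H
t=44: queue=[C,D,F] q_used=0 → run C
t=45: queue=[C,D,F] q_used=1 → run C
t=46: queue=[D,F] q_used=0 → run D
t=47: queue=[D,F] q_used=1 → run D
t=48: queue=[F] q_used=0 → run F
t=49: queue=[F] q_used=1 → run F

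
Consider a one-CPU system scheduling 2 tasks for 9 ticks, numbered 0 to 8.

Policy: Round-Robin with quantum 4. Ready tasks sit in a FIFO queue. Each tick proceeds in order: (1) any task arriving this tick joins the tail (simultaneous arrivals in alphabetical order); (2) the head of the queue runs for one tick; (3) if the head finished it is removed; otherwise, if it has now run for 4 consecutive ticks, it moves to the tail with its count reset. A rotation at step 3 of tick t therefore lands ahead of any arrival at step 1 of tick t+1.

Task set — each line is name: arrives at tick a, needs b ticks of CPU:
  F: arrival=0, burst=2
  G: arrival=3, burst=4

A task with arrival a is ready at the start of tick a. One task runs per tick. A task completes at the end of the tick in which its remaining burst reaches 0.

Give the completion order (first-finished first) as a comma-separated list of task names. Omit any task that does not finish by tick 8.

t=0: queue=[F] q_used=0 → run F
t=1: queue=[F] q_used=1 → run F
t=2: (idle)
t=3: queue=[G] q_used=0 → run G
t=4: queue=[G] q_used=1 → run G
t=5: queue=[G] q_used=2 → run G
t=6: queue=[G] q_used=3 → run G
t=7: (idle)
t=8: (idle)

completion order = F, G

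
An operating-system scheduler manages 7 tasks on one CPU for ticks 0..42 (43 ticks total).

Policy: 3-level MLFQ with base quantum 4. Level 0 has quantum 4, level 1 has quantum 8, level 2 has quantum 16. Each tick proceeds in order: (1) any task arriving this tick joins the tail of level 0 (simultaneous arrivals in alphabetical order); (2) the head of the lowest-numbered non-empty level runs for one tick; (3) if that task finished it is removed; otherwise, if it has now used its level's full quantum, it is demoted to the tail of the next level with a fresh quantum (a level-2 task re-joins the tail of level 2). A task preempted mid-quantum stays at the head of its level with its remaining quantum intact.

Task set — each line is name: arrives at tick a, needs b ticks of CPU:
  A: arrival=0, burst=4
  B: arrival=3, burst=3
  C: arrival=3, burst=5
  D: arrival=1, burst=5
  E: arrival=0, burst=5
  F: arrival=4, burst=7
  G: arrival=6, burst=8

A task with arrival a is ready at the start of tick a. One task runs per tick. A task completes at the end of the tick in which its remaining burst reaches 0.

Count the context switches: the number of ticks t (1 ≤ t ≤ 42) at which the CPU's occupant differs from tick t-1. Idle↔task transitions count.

context switches = 12

t=0: L0/L1/L2 = AE/-/- → run A
t=1: L0/L1/L2 = AED/-/- → run A
t=2: L0/L1/L2 = AED/-/- → run A
t=3: L0/L1/L2 = AEDBC/-/- → run A
t=4: L0/L1/L2 = EDBCF/-/- → run E
t=5: L0/L1/L2 = EDBCF/-/- → run E
t=6: L0/L1/L2 = EDBCFG/-/- → run E
t=7: L0/L1/L2 = EDBCFG/-/- → run E
t=8: L0/L1/L2 = DBCFG/E/- → run D
t=9: L0/L1/L2 = DBCFG/E/- → run D
t=10: L0/L1/L2 = DBCFG/E/- → run D
t=11: L0/L1/L2 = DBCFG/E/- → run D
t=12: L0/L1/L2 = BCFG/ED/- → run B
t=13: L0/L1/L2 = BCFG/ED/- → run B
t=14: L0/L1/L2 = BCFG/ED/- → run B
t=15: L0/L1/L2 = CFG/ED/- → run C
t=16: L0/L1/L2 = CFG/ED/- → run C
t=17: L0/L1/L2 = CFG/ED/- → run C
t=18: L0/L1/L2 = CFG/ED/- → run C
t=19: L0/L1/L2 = FG/EDC/- → run F
t=20: L0/L1/L2 = FG/EDC/- → run F
t=21: L0/L1/L2 = FG/EDC/- → run F
t=22: L0/L1/L2 = FG/EDC/- → run F
t=23: L0/L1/L2 = G/EDCF/- → run G
t=24: L0/L1/L2 = G/EDCF/- → run G
t=25: L0/L1/L2 = G/EDCF/- → run G
t=26: L0/L1/L2 = G/EDCF/- → run G
t=27: L0/L1/L2 = -/EDCFG/- → run E
t=28: L0/L1/L2 = -/DCFG/- → run D
t=29: L0/L1/L2 = -/CFG/- → run C
t=30: L0/L1/L2 = -/FG/- → run F
t=31: L0/L1/L2 = -/FG/- → run F
t=32: L0/L1/L2 = -/FG/- → run F
t=33: L0/L1/L2 = -/G/- → run G
t=34: L0/L1/L2 = -/G/- → run G
t=35: L0/L1/L2 = -/G/- → run G
t=36: L0/L1/L2 = -/G/- → run G
t=37: (idle)
t=38: (idle)
t=39: (idle)
t=40: (idle)
t=41: (idle)
t=42: (idle)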